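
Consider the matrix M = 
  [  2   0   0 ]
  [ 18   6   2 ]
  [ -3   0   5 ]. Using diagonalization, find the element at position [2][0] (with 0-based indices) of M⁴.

Characteristic polynomial: s^3 - 13s^2 + 52s - 60 = (s - 6)(s - 5)(s - 2), so the eigenvalues are 2, 5, 6.
s=2: eigenvector (1, -5, 1).
s=6: eigenvector (0, 1, 0).
s=5: eigenvector (0, -2, 1).
P = [[1, 0, 0], [-5, 1, -2], [1, 0, 1]], D = diag(2, 6, 5), P⁻¹ = [[1, 0, 0], [3, 1, 2], [-1, 0, 1]].
M⁴ = P·diag(16, 1296, 625)·P⁻¹ = [[16, 0, 0], [5058, 1296, 1342], [-609, 0, 625]].
The requested entry is -609.

-609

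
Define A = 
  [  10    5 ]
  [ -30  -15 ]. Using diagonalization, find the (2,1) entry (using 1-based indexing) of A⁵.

-18750

Characteristic polynomial: s^2 + 5s = s(s + 5), so the eigenvalues are -5, 0.
s=-5: eigenvector (1, -3).
s=0: eigenvector (1, -2).
P = [[1, 1], [-3, -2]], D = diag(-5, 0), P⁻¹ = [[-2, -1], [3, 1]].
A⁵ = P·diag(-3125, 0)·P⁻¹ = [[6250, 3125], [-18750, -9375]].
The requested entry is -18750.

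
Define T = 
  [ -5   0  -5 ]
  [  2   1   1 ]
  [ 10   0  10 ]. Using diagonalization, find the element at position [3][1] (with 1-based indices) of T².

50

Characteristic polynomial: s^3 - 6s^2 + 5s = s(s - 5)(s - 1), so the eigenvalues are 0, 1, 5.
s=5: eigenvector (1, 0, -2).
s=1: eigenvector (0, 1, 0).
s=0: eigenvector (1, -1, -1).
P = [[1, 0, 1], [0, 1, -1], [-2, 0, -1]], D = diag(5, 1, 0), P⁻¹ = [[-1, 0, -1], [2, 1, 1], [2, 0, 1]].
T² = P·diag(25, 1, 0)·P⁻¹ = [[-25, 0, -25], [2, 1, 1], [50, 0, 50]].
The requested entry is 50.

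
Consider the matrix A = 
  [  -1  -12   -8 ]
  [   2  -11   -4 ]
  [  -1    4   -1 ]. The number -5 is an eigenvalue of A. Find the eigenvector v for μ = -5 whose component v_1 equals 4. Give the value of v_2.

A + 5I = [[4, -12, -8], [2, -6, -4], [-1, 4, 4]].
Solving (A + 5I)v = 0 gives the eigenspace spanned by (4, 2, -1).
With v_1 = 4, v = (4, 2, -1), so v_2 = 2.

2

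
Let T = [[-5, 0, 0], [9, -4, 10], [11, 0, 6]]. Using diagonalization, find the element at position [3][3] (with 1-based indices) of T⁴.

Characteristic polynomial: μ^3 + 3μ^2 - 34μ - 120 = (μ - 6)(μ + 4)(μ + 5), so the eigenvalues are -5, -4, 6.
μ=6: eigenvector (0, 1, 1).
μ=-4: eigenvector (0, 1, 0).
μ=-5: eigenvector (1, 1, -1).
P = [[0, 0, 1], [1, 1, 1], [1, 0, -1]], D = diag(6, -4, -5), P⁻¹ = [[1, 0, 1], [-2, 1, -1], [1, 0, 0]].
T⁴ = P·diag(1296, 256, 625)·P⁻¹ = [[625, 0, 0], [1409, 256, 1040], [671, 0, 1296]].
The requested entry is 1296.

1296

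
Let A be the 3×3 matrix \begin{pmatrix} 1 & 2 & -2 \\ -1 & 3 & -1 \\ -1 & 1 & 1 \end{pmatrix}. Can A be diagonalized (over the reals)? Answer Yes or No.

No

Characteristic polynomial: p(λ) = λ^3 - 5λ^2 + 8λ - 4 = (λ - 2)^2(λ - 1).
λ = 2 has algebraic multiplicity 2; rank(A − 2I) = 2, so geometric multiplicity = 1.
Geometric multiplicity < algebraic multiplicity, so A is not diagonalizable.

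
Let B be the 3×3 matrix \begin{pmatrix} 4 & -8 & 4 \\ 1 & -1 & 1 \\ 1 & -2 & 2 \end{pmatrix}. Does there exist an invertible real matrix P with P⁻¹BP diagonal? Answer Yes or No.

Characteristic polynomial: p(r) = r^3 - 5r^2 + 8r - 4 = (r - 2)^2(r - 1).
r = 2 has algebraic multiplicity 2; rank(B − 2I) = 2, so geometric multiplicity = 1.
Geometric multiplicity < algebraic multiplicity, so B is not diagonalizable.

No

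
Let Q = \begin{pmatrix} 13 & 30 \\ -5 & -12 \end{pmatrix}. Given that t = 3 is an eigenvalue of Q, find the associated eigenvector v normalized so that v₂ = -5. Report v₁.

Q − 3I = [[10, 30], [-5, -15]].
Solving (Q − 3I)v = 0 gives the eigenspace spanned by (15, -5).
With v₂ = -5, v = (15, -5), so v₁ = 15.

15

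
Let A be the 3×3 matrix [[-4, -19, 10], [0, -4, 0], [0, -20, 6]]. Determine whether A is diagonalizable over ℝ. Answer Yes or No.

No

Characteristic polynomial: p(r) = r^3 + 2r^2 - 32r - 96 = (r - 6)(r + 4)^2.
r = -4 has algebraic multiplicity 2; rank(A + 4I) = 2, so geometric multiplicity = 1.
Geometric multiplicity < algebraic multiplicity, so A is not diagonalizable.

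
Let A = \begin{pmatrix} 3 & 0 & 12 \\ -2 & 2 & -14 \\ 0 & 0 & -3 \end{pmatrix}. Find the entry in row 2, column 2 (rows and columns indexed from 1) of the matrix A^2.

4

Characteristic polynomial: λ^3 - 2λ^2 - 9λ + 18 = (λ - 3)(λ - 2)(λ + 3), so the eigenvalues are -3, 2, 3.
λ=3: eigenvector (1, -2, 0).
λ=2: eigenvector (0, 1, 0).
λ=-3: eigenvector (-2, 2, 1).
P = [[1, 0, -2], [-2, 1, 2], [0, 0, 1]], D = diag(3, 2, -3), P⁻¹ = [[1, 0, 2], [2, 1, 2], [0, 0, 1]].
A² = P·diag(9, 4, 9)·P⁻¹ = [[9, 0, 0], [-10, 4, -10], [0, 0, 9]].
The requested entry is 4.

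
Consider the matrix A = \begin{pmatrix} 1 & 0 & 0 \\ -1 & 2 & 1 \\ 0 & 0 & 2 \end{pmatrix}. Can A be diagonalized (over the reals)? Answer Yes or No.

No

Characteristic polynomial: p(r) = r^3 - 5r^2 + 8r - 4 = (r - 2)^2(r - 1).
r = 2 has algebraic multiplicity 2; rank(A − 2I) = 2, so geometric multiplicity = 1.
Geometric multiplicity < algebraic multiplicity, so A is not diagonalizable.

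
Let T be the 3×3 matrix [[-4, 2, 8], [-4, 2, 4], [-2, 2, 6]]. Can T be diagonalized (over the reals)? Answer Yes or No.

Characteristic polynomial: p(μ) = μ^3 - 4μ^2 - 4μ + 16 = (μ - 4)(μ - 2)(μ + 2).
All 3 eigenvalues are distinct, so T is diagonalizable.

Yes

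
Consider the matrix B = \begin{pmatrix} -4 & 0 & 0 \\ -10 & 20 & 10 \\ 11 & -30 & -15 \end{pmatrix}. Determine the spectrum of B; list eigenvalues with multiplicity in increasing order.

-4, 0, 5

Characteristic polynomial: p(λ) = λ^3 - λ^2 - 20λ = λ(λ - 5)(λ + 4).
Roots (with multiplicity): -4, 0, 5.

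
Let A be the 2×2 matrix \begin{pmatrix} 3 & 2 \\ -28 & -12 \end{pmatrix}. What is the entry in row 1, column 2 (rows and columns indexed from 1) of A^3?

122

Characteristic polynomial: r^2 + 9r + 20 = (r + 4)(r + 5), so the eigenvalues are -5, -4.
r=-4: eigenvector (2, -7).
r=-5: eigenvector (1, -4).
P = [[2, 1], [-7, -4]], D = diag(-4, -5), P⁻¹ = [[4, 1], [-7, -2]].
A³ = P·diag(-64, -125)·P⁻¹ = [[363, 122], [-1708, -552]].
The requested entry is 122.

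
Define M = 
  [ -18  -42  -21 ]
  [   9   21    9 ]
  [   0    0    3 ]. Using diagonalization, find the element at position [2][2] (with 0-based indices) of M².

9

Characteristic polynomial: μ^3 - 6μ^2 + 9μ = μ(μ - 3)^2, so the eigenvalues are 0, 3, 3.
μ=0: eigenvector (7, -3, 0).
μ=3: eigenvector (-1, 0, 1).
μ=3: eigenvector (-2, 1, 0).
P = [[7, -1, -2], [-3, 0, 1], [0, 1, 0]], D = diag(0, 3, 3), P⁻¹ = [[1, 2, 1], [0, 0, 1], [3, 7, 3]].
M² = P·diag(0, 9, 9)·P⁻¹ = [[-54, -126, -63], [27, 63, 27], [0, 0, 9]].
The requested entry is 9.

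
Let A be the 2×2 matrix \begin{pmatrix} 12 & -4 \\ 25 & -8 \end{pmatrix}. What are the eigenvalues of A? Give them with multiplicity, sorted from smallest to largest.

Characteristic polynomial: p(λ) = λ^2 - 4λ + 4 = (λ - 2)^2.
Roots (with multiplicity): 2, 2.

2, 2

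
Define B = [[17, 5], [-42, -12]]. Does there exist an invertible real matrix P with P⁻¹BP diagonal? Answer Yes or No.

Characteristic polynomial: p(r) = r^2 - 5r + 6 = (r - 3)(r - 2).
All 2 eigenvalues are distinct, so B is diagonalizable.

Yes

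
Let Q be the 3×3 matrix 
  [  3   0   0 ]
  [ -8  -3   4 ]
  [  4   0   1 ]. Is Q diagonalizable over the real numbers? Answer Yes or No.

Yes

Characteristic polynomial: p(λ) = λ^3 - λ^2 - 9λ + 9 = (λ - 3)(λ - 1)(λ + 3).
All 3 eigenvalues are distinct, so Q is diagonalizable.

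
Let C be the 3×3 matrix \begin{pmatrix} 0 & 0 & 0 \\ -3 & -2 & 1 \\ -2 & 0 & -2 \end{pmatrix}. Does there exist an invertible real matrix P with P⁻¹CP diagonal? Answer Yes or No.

Characteristic polynomial: p(μ) = μ^3 + 4μ^2 + 4μ = μ(μ + 2)^2.
μ = -2 has algebraic multiplicity 2; rank(C + 2I) = 2, so geometric multiplicity = 1.
Geometric multiplicity < algebraic multiplicity, so C is not diagonalizable.

No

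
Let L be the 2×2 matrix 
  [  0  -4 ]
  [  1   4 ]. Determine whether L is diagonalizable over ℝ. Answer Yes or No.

Characteristic polynomial: p(s) = s^2 - 4s + 4 = (s - 2)^2.
s = 2 has algebraic multiplicity 2; rank(L − 2I) = 1, so geometric multiplicity = 1.
Geometric multiplicity < algebraic multiplicity, so L is not diagonalizable.

No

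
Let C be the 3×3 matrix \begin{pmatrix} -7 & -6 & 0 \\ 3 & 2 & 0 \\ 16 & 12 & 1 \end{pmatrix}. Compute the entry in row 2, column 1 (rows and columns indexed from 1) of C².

Characteristic polynomial: s^3 + 4s^2 - s - 4 = (s - 1)(s + 1)(s + 4), so the eigenvalues are -4, -1, 1.
s=-1: eigenvector (1, -1, -2).
s=-4: eigenvector (2, -1, -4).
s=1: eigenvector (0, 0, 1).
P = [[1, 2, 0], [-1, -1, 0], [-2, -4, 1]], D = diag(-1, -4, 1), P⁻¹ = [[-1, -2, 0], [1, 1, 0], [2, 0, 1]].
C² = P·diag(1, 16, 1)·P⁻¹ = [[31, 30, 0], [-15, -14, 0], [-60, -60, 1]].
The requested entry is -15.

-15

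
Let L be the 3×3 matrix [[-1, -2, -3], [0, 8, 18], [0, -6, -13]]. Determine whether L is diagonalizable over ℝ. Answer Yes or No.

No

Characteristic polynomial: p(μ) = μ^3 + 6μ^2 + 9μ + 4 = (μ + 1)^2(μ + 4).
μ = -1 has algebraic multiplicity 2; rank(L + 1I) = 2, so geometric multiplicity = 1.
Geometric multiplicity < algebraic multiplicity, so L is not diagonalizable.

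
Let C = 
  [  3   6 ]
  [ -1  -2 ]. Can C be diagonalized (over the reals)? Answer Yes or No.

Yes

Characteristic polynomial: p(s) = s^2 - s = s(s - 1).
All 2 eigenvalues are distinct, so C is diagonalizable.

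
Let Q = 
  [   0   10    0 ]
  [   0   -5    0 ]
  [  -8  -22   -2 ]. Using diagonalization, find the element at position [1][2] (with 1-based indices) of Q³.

Characteristic polynomial: λ^3 + 7λ^2 + 10λ = λ(λ + 2)(λ + 5), so the eigenvalues are -5, -2, 0.
λ=0: eigenvector (1, 0, -4).
λ=-2: eigenvector (0, 0, 1).
λ=-5: eigenvector (-2, 1, 2).
P = [[1, 0, -2], [0, 0, 1], [-4, 1, 2]], D = diag(0, -2, -5), P⁻¹ = [[1, 2, 0], [4, 6, 1], [0, 1, 0]].
Q³ = P·diag(0, -8, -125)·P⁻¹ = [[0, 250, 0], [0, -125, 0], [-32, -298, -8]].
The requested entry is 250.

250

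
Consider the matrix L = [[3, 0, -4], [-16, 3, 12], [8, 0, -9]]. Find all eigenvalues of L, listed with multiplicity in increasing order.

Characteristic polynomial: p(μ) = μ^3 + 3μ^2 - 13μ - 15 = (μ - 3)(μ + 1)(μ + 5).
Roots (with multiplicity): -5, -1, 3.

-5, -1, 3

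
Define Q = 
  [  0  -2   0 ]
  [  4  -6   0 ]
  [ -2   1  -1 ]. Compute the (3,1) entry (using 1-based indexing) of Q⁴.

Characteristic polynomial: λ^3 + 7λ^2 + 14λ + 8 = (λ + 1)(λ + 2)(λ + 4), so the eigenvalues are -4, -2, -1.
λ=-2: eigenvector (-1, -1, -1).
λ=-4: eigenvector (1, 2, 0).
λ=-1: eigenvector (0, 0, 1).
P = [[-1, 1, 0], [-1, 2, 0], [-1, 0, 1]], D = diag(-2, -4, -1), P⁻¹ = [[-2, 1, 0], [-1, 1, 0], [-2, 1, 1]].
Q⁴ = P·diag(16, 256, 1)·P⁻¹ = [[-224, 240, 0], [-480, 496, 0], [30, -15, 1]].
The requested entry is 30.

30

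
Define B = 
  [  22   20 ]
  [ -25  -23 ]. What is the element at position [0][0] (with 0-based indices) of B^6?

Characteristic polynomial: λ^2 + λ - 6 = (λ - 2)(λ + 3), so the eigenvalues are -3, 2.
λ=2: eigenvector (1, -1).
λ=-3: eigenvector (-4, 5).
P = [[1, -4], [-1, 5]], D = diag(2, -3), P⁻¹ = [[5, 4], [1, 1]].
B⁶ = P·diag(64, 729)·P⁻¹ = [[-2596, -2660], [3325, 3389]].
The requested entry is -2596.

-2596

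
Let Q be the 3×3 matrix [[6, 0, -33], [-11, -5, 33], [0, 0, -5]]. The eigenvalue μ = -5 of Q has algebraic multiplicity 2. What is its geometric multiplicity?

2

Q + 5I = [[11, 0, -33], [-11, 0, 33], [0, 0, 0]].
This matrix has rank 1, so its null space has dimension 3 − 1 = 2.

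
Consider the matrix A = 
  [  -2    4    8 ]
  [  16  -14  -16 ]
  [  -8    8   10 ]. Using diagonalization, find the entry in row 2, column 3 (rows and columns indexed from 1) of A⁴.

7680

Characteristic polynomial: t^3 + 6t^2 - 4t - 24 = (t - 2)(t + 2)(t + 6), so the eigenvalues are -6, -2, 2.
t=2: eigenvector (1, 1, 0).
t=-2: eigenvector (1, 4, -2).
t=-6: eigenvector (0, -2, 1).
P = [[1, 1, 0], [1, 4, -2], [0, -2, 1]], D = diag(2, -2, -6), P⁻¹ = [[0, 1, 2], [1, -1, -2], [2, -2, -3]].
A⁴ = P·diag(16, 16, 1296)·P⁻¹ = [[16, 0, 0], [-5120, 5136, 7680], [2560, -2560, -3824]].
The requested entry is 7680.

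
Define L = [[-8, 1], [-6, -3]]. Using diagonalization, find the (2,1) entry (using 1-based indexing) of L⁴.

4026

Characteristic polynomial: s^2 + 11s + 30 = (s + 5)(s + 6), so the eigenvalues are -6, -5.
s=-6: eigenvector (1, 2).
s=-5: eigenvector (1, 3).
P = [[1, 1], [2, 3]], D = diag(-6, -5), P⁻¹ = [[3, -1], [-2, 1]].
L⁴ = P·diag(1296, 625)·P⁻¹ = [[2638, -671], [4026, -717]].
The requested entry is 4026.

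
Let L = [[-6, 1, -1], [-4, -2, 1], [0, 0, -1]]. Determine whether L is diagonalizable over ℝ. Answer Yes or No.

Characteristic polynomial: p(λ) = λ^3 + 9λ^2 + 24λ + 16 = (λ + 1)(λ + 4)^2.
λ = -4 has algebraic multiplicity 2; rank(L + 4I) = 2, so geometric multiplicity = 1.
Geometric multiplicity < algebraic multiplicity, so L is not diagonalizable.

No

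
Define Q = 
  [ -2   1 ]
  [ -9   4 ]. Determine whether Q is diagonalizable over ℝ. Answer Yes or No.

Characteristic polynomial: p(r) = r^2 - 2r + 1 = (r - 1)^2.
r = 1 has algebraic multiplicity 2; rank(Q − 1I) = 1, so geometric multiplicity = 1.
Geometric multiplicity < algebraic multiplicity, so Q is not diagonalizable.

No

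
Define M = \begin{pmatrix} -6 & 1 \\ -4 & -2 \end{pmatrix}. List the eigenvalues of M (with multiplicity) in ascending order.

Characteristic polynomial: p(λ) = λ^2 + 8λ + 16 = (λ + 4)^2.
Roots (with multiplicity): -4, -4.

-4, -4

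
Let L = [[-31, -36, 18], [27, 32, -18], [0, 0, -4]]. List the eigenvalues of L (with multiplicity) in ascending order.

Characteristic polynomial: p(t) = t^3 + 3t^2 - 24t - 80 = (t - 5)(t + 4)^2.
Roots (with multiplicity): -4, -4, 5.

-4, -4, 5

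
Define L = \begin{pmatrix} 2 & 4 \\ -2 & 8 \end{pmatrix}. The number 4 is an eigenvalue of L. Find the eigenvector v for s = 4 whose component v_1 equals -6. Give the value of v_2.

L − 4I = [[-2, 4], [-2, 4]].
Solving (L − 4I)v = 0 gives the eigenspace spanned by (-6, -3).
With v_1 = -6, v = (-6, -3), so v_2 = -3.

-3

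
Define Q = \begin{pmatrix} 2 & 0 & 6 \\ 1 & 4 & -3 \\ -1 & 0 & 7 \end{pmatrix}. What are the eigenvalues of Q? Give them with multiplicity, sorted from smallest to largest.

4, 4, 5

Characteristic polynomial: p(μ) = μ^3 - 13μ^2 + 56μ - 80 = (μ - 5)(μ - 4)^2.
Roots (with multiplicity): 4, 4, 5.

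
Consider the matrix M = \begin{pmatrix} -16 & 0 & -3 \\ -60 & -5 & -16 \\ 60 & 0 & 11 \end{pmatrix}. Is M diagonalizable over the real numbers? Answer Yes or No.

Characteristic polynomial: p(λ) = λ^3 + 10λ^2 + 29λ + 20 = (λ + 1)(λ + 4)(λ + 5).
All 3 eigenvalues are distinct, so M is diagonalizable.

Yes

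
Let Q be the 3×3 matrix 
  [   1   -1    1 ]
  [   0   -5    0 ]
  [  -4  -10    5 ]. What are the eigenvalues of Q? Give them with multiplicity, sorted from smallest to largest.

Characteristic polynomial: p(r) = r^3 - r^2 - 21r + 45 = (r - 3)^2(r + 5).
Roots (with multiplicity): -5, 3, 3.

-5, 3, 3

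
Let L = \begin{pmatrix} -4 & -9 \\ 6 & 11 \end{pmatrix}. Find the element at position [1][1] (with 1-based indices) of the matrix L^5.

Characteristic polynomial: r^2 - 7r + 10 = (r - 5)(r - 2), so the eigenvalues are 2, 5.
r=5: eigenvector (1, -1).
r=2: eigenvector (3, -2).
P = [[1, 3], [-1, -2]], D = diag(5, 2), P⁻¹ = [[-2, -3], [1, 1]].
L⁵ = P·diag(3125, 32)·P⁻¹ = [[-6154, -9279], [6186, 9311]].
The requested entry is -6154.

-6154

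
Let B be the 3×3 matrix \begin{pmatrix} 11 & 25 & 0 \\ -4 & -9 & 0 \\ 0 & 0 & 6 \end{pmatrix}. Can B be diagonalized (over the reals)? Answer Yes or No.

No

Characteristic polynomial: p(r) = r^3 - 8r^2 + 13r - 6 = (r - 6)(r - 1)^2.
r = 1 has algebraic multiplicity 2; rank(B − 1I) = 2, so geometric multiplicity = 1.
Geometric multiplicity < algebraic multiplicity, so B is not diagonalizable.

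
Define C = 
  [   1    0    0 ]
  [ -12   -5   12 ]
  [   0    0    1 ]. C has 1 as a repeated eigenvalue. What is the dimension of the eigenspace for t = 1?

C − 1I = [[0, 0, 0], [-12, -6, 12], [0, 0, 0]].
This matrix has rank 1, so its null space has dimension 3 − 1 = 2.

2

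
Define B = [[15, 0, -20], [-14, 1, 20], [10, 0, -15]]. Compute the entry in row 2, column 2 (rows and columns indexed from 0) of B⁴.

Characteristic polynomial: λ^3 - λ^2 - 25λ + 25 = (λ - 5)(λ - 1)(λ + 5), so the eigenvalues are -5, 1, 5.
λ=-5: eigenvector (1, -1, 1).
λ=1: eigenvector (0, 1, 0).
λ=5: eigenvector (-2, 2, -1).
P = [[1, 0, -2], [-1, 1, 2], [1, 0, -1]], D = diag(-5, 1, 5), P⁻¹ = [[-1, 0, 2], [1, 1, 0], [-1, 0, 1]].
B⁴ = P·diag(625, 1, 625)·P⁻¹ = [[625, 0, 0], [-624, 1, 0], [0, 0, 625]].
The requested entry is 625.

625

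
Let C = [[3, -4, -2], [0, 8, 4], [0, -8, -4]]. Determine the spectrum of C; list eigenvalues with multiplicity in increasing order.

0, 3, 4

Characteristic polynomial: p(μ) = μ^3 - 7μ^2 + 12μ = μ(μ - 4)(μ - 3).
Roots (with multiplicity): 0, 3, 4.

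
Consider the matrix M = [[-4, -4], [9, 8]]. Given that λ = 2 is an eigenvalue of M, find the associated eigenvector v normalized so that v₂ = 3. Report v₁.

M − 2I = [[-6, -4], [9, 6]].
Solving (M − 2I)v = 0 gives the eigenspace spanned by (-2, 3).
With v₂ = 3, v = (-2, 3), so v₁ = -2.

-2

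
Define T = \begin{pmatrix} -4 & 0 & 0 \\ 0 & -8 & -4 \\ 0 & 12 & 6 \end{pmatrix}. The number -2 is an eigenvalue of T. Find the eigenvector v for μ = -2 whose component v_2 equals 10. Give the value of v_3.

-15

T + 2I = [[-2, 0, 0], [0, -6, -4], [0, 12, 8]].
Solving (T + 2I)v = 0 gives the eigenspace spanned by (0, 10, -15).
With v_2 = 10, v = (0, 10, -15), so v_3 = -15.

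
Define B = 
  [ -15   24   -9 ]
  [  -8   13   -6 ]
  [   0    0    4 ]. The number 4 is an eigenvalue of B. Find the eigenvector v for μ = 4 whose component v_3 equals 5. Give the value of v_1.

-15

B − 4I = [[-19, 24, -9], [-8, 9, -6], [0, 0, 0]].
Solving (B − 4I)v = 0 gives the eigenspace spanned by (-15, -10, 5).
With v_3 = 5, v = (-15, -10, 5), so v_1 = -15.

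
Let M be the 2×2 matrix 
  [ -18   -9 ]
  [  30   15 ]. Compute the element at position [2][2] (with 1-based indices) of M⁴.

Characteristic polynomial: μ^2 + 3μ = μ(μ + 3), so the eigenvalues are -3, 0.
μ=0: eigenvector (-1, 2).
μ=-3: eigenvector (3, -5).
P = [[-1, 3], [2, -5]], D = diag(0, -3), P⁻¹ = [[5, 3], [2, 1]].
M⁴ = P·diag(0, 81)·P⁻¹ = [[486, 243], [-810, -405]].
The requested entry is -405.

-405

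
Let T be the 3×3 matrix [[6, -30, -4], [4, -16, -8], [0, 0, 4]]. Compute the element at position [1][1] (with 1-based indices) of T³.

696

Characteristic polynomial: s^3 + 6s^2 - 16s - 96 = (s - 4)(s + 4)(s + 6), so the eigenvalues are -6, -4, 4.
s=4: eigenvector (2, 0, 1).
s=-4: eigenvector (-3, -1, 0).
s=-6: eigenvector (5, 2, 0).
P = [[2, -3, 5], [0, -1, 2], [1, 0, 0]], D = diag(4, -4, -6), P⁻¹ = [[0, 0, 1], [-2, 5, 4], [-1, 3, 2]].
T³ = P·diag(64, -64, -216)·P⁻¹ = [[696, -2280, -1264], [304, -976, -608], [0, 0, 64]].
The requested entry is 696.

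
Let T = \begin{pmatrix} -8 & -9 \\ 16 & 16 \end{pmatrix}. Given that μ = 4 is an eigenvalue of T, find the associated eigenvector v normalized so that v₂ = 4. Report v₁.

T − 4I = [[-12, -9], [16, 12]].
Solving (T − 4I)v = 0 gives the eigenspace spanned by (-3, 4).
With v₂ = 4, v = (-3, 4), so v₁ = -3.

-3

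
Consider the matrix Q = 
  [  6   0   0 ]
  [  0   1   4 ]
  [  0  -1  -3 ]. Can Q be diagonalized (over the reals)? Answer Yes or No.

Characteristic polynomial: p(s) = s^3 - 4s^2 - 11s - 6 = (s - 6)(s + 1)^2.
s = -1 has algebraic multiplicity 2; rank(Q + 1I) = 2, so geometric multiplicity = 1.
Geometric multiplicity < algebraic multiplicity, so Q is not diagonalizable.

No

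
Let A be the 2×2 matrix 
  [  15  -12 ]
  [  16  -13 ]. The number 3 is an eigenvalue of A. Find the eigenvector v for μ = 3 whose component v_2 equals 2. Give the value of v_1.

2

A − 3I = [[12, -12], [16, -16]].
Solving (A − 3I)v = 0 gives the eigenspace spanned by (2, 2).
With v_2 = 2, v = (2, 2), so v_1 = 2.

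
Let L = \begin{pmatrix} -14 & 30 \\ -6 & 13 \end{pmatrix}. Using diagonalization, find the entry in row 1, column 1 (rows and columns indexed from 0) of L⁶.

-251

Characteristic polynomial: s^2 + s - 2 = (s - 1)(s + 2), so the eigenvalues are -2, 1.
s=1: eigenvector (2, 1).
s=-2: eigenvector (5, 2).
P = [[2, 5], [1, 2]], D = diag(1, -2), P⁻¹ = [[-2, 5], [1, -2]].
L⁶ = P·diag(1, 64)·P⁻¹ = [[316, -630], [126, -251]].
The requested entry is -251.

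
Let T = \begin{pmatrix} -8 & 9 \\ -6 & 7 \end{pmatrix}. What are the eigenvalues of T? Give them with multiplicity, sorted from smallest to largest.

Characteristic polynomial: p(λ) = λ^2 + λ - 2 = (λ - 1)(λ + 2).
Roots (with multiplicity): -2, 1.

-2, 1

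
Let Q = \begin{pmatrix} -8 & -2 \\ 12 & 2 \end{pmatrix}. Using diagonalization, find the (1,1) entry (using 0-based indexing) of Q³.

Characteristic polynomial: r^2 + 6r + 8 = (r + 2)(r + 4), so the eigenvalues are -4, -2.
r=-4: eigenvector (1, -2).
r=-2: eigenvector (-1, 3).
P = [[1, -1], [-2, 3]], D = diag(-4, -2), P⁻¹ = [[3, 1], [2, 1]].
Q³ = P·diag(-64, -8)·P⁻¹ = [[-176, -56], [336, 104]].
The requested entry is 104.

104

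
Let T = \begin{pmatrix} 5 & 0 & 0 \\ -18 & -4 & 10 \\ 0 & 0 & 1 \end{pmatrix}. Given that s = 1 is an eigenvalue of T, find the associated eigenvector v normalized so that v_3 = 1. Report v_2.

2

T − 1I = [[4, 0, 0], [-18, -5, 10], [0, 0, 0]].
Solving (T − 1I)v = 0 gives the eigenspace spanned by (0, 2, 1).
With v_3 = 1, v = (0, 2, 1), so v_2 = 2.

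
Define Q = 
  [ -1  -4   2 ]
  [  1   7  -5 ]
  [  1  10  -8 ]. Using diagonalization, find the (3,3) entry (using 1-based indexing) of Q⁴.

Characteristic polynomial: s^3 + 2s^2 - 3s = s(s - 1)(s + 3), so the eigenvalues are -3, 0, 1.
s=-3: eigenvector (0, 1, 2).
s=1: eigenvector (-1, 1, 1).
s=0: eigenvector (2, -1, -1).
P = [[0, -1, 2], [1, 1, -1], [2, 1, -1]], D = diag(-3, 1, 0), P⁻¹ = [[0, -1, 1], [1, 4, -2], [1, 2, -1]].
Q⁴ = P·diag(81, 1, 0)·P⁻¹ = [[-1, -4, 2], [1, -77, 79], [1, -158, 160]].
The requested entry is 160.

160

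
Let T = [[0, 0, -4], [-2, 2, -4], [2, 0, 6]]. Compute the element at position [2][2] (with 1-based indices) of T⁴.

16

Characteristic polynomial: λ^3 - 8λ^2 + 20λ - 16 = (λ - 4)(λ - 2)^2, so the eigenvalues are 2, 2, 4.
λ=4: eigenvector (-1, -1, 1).
λ=2: eigenvector (-2, -1, 1).
λ=2: eigenvector (0, 1, 0).
P = [[-1, -2, 0], [-1, -1, 1], [1, 1, 0]], D = diag(4, 2, 2), P⁻¹ = [[1, 0, 2], [-1, 0, -1], [0, 1, 1]].
T⁴ = P·diag(256, 16, 16)·P⁻¹ = [[-224, 0, -480], [-240, 16, -480], [240, 0, 496]].
The requested entry is 16.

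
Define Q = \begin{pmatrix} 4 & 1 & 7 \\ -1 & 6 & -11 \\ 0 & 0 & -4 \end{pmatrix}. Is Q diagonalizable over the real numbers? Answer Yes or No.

No

Characteristic polynomial: p(s) = s^3 - 6s^2 - 15s + 100 = (s - 5)^2(s + 4).
s = 5 has algebraic multiplicity 2; rank(Q − 5I) = 2, so geometric multiplicity = 1.
Geometric multiplicity < algebraic multiplicity, so Q is not diagonalizable.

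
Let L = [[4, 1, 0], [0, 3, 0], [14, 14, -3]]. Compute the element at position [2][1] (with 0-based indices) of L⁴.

Characteristic polynomial: λ^3 - 4λ^2 - 9λ + 36 = (λ - 4)(λ - 3)(λ + 3), so the eigenvalues are -3, 3, 4.
λ=4: eigenvector (1, 0, 2).
λ=3: eigenvector (-1, 1, 0).
λ=-3: eigenvector (0, 0, 1).
P = [[1, -1, 0], [0, 1, 0], [2, 0, 1]], D = diag(4, 3, -3), P⁻¹ = [[1, 1, 0], [0, 1, 0], [-2, -2, 1]].
L⁴ = P·diag(256, 81, 81)·P⁻¹ = [[256, 175, 0], [0, 81, 0], [350, 350, 81]].
The requested entry is 350.

350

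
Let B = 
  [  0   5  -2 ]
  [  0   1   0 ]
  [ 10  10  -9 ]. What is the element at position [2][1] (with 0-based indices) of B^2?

-30

Characteristic polynomial: r^3 + 8r^2 + 11r - 20 = (r - 1)(r + 4)(r + 5), so the eigenvalues are -5, -4, 1.
r=-5: eigenvector (2, 0, 5).
r=1: eigenvector (1, 1, 2).
r=-4: eigenvector (1, 0, 2).
P = [[2, 1, 1], [0, 1, 0], [5, 2, 2]], D = diag(-5, 1, -4), P⁻¹ = [[-2, 0, 1], [0, 1, 0], [5, -1, -2]].
B² = P·diag(25, 1, 16)·P⁻¹ = [[-20, -15, 18], [0, 1, 0], [-90, -30, 61]].
The requested entry is -30.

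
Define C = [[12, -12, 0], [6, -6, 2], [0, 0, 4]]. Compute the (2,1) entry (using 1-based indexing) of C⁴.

1296

Characteristic polynomial: μ^3 - 10μ^2 + 24μ = μ(μ - 6)(μ - 4), so the eigenvalues are 0, 4, 6.
μ=0: eigenvector (-1, -1, 0).
μ=6: eigenvector (2, 1, 0).
μ=4: eigenvector (3, 2, 1).
P = [[-1, 2, 3], [-1, 1, 2], [0, 0, 1]], D = diag(0, 6, 4), P⁻¹ = [[1, -2, 1], [1, -1, -1], [0, 0, 1]].
C⁴ = P·diag(0, 1296, 256)·P⁻¹ = [[2592, -2592, -1824], [1296, -1296, -784], [0, 0, 256]].
The requested entry is 1296.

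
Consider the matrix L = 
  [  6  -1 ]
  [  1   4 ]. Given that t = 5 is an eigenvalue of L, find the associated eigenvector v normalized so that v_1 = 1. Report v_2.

1

L − 5I = [[1, -1], [1, -1]].
Solving (L − 5I)v = 0 gives the eigenspace spanned by (1, 1).
With v_1 = 1, v = (1, 1), so v_2 = 1.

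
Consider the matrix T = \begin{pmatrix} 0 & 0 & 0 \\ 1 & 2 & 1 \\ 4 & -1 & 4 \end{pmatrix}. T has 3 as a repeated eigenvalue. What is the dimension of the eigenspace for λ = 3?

T − 3I = [[-3, 0, 0], [1, -1, 1], [4, -1, 1]].
This matrix has rank 2, so its null space has dimension 3 − 2 = 1.

1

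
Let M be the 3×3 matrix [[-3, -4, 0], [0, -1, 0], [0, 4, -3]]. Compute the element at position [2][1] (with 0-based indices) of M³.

Characteristic polynomial: λ^3 + 7λ^2 + 15λ + 9 = (λ + 1)(λ + 3)^2, so the eigenvalues are -3, -3, -1.
λ=-3: eigenvector (1, 0, -1).
λ=-3: eigenvector (-1, 0, 2).
λ=-1: eigenvector (-2, 1, 2).
P = [[1, -1, -2], [0, 0, 1], [-1, 2, 2]], D = diag(-3, -3, -1), P⁻¹ = [[2, 2, 1], [1, 0, 1], [0, 1, 0]].
M³ = P·diag(-27, -27, -1)·P⁻¹ = [[-27, -52, 0], [0, -1, 0], [0, 52, -27]].
The requested entry is 52.

52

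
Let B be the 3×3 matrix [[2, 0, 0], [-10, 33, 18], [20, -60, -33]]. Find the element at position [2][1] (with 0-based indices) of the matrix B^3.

-540

Characteristic polynomial: r^3 - 2r^2 - 9r + 18 = (r - 3)(r - 2)(r + 3), so the eigenvalues are -3, 2, 3.
r=-3: eigenvector (0, 1, -2).
r=2: eigenvector (1, -2, 4).
r=3: eigenvector (0, 3, -5).
P = [[0, 1, 0], [1, -2, 3], [-2, 4, -5]], D = diag(-3, 2, 3), P⁻¹ = [[2, -5, -3], [1, 0, 0], [0, 2, 1]].
B³ = P·diag(-27, 8, 27)·P⁻¹ = [[8, 0, 0], [-70, 297, 162], [140, -540, -297]].
The requested entry is -540.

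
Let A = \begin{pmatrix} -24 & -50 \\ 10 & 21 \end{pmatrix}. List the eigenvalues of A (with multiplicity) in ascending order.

Characteristic polynomial: p(μ) = μ^2 + 3μ - 4 = (μ - 1)(μ + 4).
Roots (with multiplicity): -4, 1.

-4, 1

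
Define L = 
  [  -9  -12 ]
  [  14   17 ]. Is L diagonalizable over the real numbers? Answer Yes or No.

Yes

Characteristic polynomial: p(λ) = λ^2 - 8λ + 15 = (λ - 5)(λ - 3).
All 2 eigenvalues are distinct, so L is diagonalizable.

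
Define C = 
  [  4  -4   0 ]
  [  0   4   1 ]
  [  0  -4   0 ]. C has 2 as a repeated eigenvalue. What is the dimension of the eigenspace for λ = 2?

C − 2I = [[2, -4, 0], [0, 2, 1], [0, -4, -2]].
This matrix has rank 2, so its null space has dimension 3 − 2 = 1.

1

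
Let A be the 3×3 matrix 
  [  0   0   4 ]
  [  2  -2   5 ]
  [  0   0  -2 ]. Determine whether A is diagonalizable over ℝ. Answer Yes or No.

Characteristic polynomial: p(t) = t^3 + 4t^2 + 4t = t(t + 2)^2.
t = -2 has algebraic multiplicity 2; rank(A + 2I) = 2, so geometric multiplicity = 1.
Geometric multiplicity < algebraic multiplicity, so A is not diagonalizable.

No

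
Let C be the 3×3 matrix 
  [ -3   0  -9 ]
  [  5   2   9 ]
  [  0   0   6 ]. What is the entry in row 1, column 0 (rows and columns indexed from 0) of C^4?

-65

Characteristic polynomial: t^3 - 5t^2 - 12t + 36 = (t - 6)(t - 2)(t + 3), so the eigenvalues are -3, 2, 6.
t=-3: eigenvector (1, -1, 0).
t=6: eigenvector (-1, 1, 1).
t=2: eigenvector (0, 1, 0).
P = [[1, -1, 0], [-1, 1, 1], [0, 1, 0]], D = diag(-3, 6, 2), P⁻¹ = [[1, 0, 1], [0, 0, 1], [1, 1, 0]].
C⁴ = P·diag(81, 1296, 16)·P⁻¹ = [[81, 0, -1215], [-65, 16, 1215], [0, 0, 1296]].
The requested entry is -65.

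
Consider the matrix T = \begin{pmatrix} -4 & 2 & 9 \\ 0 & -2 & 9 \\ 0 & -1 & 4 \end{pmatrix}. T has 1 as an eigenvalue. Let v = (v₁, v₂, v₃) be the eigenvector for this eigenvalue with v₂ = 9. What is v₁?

9

T − 1I = [[-5, 2, 9], [0, -3, 9], [0, -1, 3]].
Solving (T − 1I)v = 0 gives the eigenspace spanned by (9, 9, 3).
With v₂ = 9, v = (9, 9, 3), so v₁ = 9.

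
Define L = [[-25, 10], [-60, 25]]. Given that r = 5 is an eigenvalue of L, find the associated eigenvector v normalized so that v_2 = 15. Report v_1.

5

L − 5I = [[-30, 10], [-60, 20]].
Solving (L − 5I)v = 0 gives the eigenspace spanned by (5, 15).
With v_2 = 15, v = (5, 15), so v_1 = 5.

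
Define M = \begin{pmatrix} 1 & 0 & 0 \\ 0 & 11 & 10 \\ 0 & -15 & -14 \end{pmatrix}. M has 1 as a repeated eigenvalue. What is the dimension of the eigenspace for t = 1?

M − 1I = [[0, 0, 0], [0, 10, 10], [0, -15, -15]].
This matrix has rank 1, so its null space has dimension 3 − 1 = 2.

2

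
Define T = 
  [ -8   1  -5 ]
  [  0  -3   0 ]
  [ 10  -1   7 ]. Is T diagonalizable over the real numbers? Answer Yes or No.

Characteristic polynomial: p(μ) = μ^3 + 4μ^2 - 3μ - 18 = (μ - 2)(μ + 3)^2.
μ = -3 has algebraic multiplicity 2; rank(T + 3I) = 2, so geometric multiplicity = 1.
Geometric multiplicity < algebraic multiplicity, so T is not diagonalizable.

No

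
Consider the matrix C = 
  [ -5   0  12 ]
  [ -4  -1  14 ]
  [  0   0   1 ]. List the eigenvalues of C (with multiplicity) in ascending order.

Characteristic polynomial: p(μ) = μ^3 + 5μ^2 - μ - 5 = (μ - 1)(μ + 1)(μ + 5).
Roots (with multiplicity): -5, -1, 1.

-5, -1, 1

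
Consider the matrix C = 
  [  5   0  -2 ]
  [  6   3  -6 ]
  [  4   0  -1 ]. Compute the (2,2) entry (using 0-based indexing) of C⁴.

Characteristic polynomial: μ^3 - 7μ^2 + 15μ - 9 = (μ - 3)^2(μ - 1), so the eigenvalues are 1, 3, 3.
μ=3: eigenvector (1, 1, 1).
μ=3: eigenvector (1, 2, 1).
μ=1: eigenvector (1, 3, 2).
P = [[1, 1, 1], [1, 2, 3], [1, 1, 2]], D = diag(3, 3, 1), P⁻¹ = [[1, -1, 1], [1, 1, -2], [-1, 0, 1]].
C⁴ = P·diag(81, 81, 1)·P⁻¹ = [[161, 0, -80], [240, 81, -240], [160, 0, -79]].
The requested entry is -79.

-79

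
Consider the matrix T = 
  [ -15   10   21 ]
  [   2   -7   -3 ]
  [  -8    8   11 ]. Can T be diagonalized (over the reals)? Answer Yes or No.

No

Characteristic polynomial: p(s) = s^3 + 11s^2 + 35s + 25 = (s + 1)(s + 5)^2.
s = -5 has algebraic multiplicity 2; rank(T + 5I) = 2, so geometric multiplicity = 1.
Geometric multiplicity < algebraic multiplicity, so T is not diagonalizable.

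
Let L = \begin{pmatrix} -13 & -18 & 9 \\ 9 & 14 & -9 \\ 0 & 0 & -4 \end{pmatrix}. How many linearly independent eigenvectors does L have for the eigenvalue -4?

2

L + 4I = [[-9, -18, 9], [9, 18, -9], [0, 0, 0]].
This matrix has rank 1, so its null space has dimension 3 − 1 = 2.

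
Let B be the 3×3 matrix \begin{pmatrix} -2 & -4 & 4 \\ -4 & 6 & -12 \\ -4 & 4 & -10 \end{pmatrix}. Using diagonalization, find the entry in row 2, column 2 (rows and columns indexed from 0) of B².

Characteristic polynomial: t^3 + 6t^2 - 4t - 24 = (t - 2)(t + 2)(t + 6), so the eigenvalues are -6, -2, 2.
t=2: eigenvector (1, -2, -1).
t=-2: eigenvector (1, -1, -1).
t=-6: eigenvector (0, 1, 1).
P = [[1, 1, 0], [-2, -1, 1], [-1, -1, 1]], D = diag(2, -2, -6), P⁻¹ = [[0, -1, 1], [1, 1, -1], [1, 0, 1]].
B² = P·diag(4, 4, 36)·P⁻¹ = [[4, 0, 0], [32, 4, 32], [32, 0, 36]].
The requested entry is 36.

36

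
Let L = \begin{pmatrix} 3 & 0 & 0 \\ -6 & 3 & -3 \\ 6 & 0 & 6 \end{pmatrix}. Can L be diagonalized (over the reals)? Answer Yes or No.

Characteristic polynomial: p(t) = t^3 - 12t^2 + 45t - 54 = (t - 6)(t - 3)^2.
t = 3 has algebraic multiplicity 2; rank(L − 3I) = 1, so geometric multiplicity = 2.
Every eigenvalue has geometric = algebraic multiplicity, so L is diagonalizable.

Yes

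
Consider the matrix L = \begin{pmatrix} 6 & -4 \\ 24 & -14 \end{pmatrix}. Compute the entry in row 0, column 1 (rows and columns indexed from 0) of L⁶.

46592

Characteristic polynomial: λ^2 + 8λ + 12 = (λ + 2)(λ + 6), so the eigenvalues are -6, -2.
λ=-6: eigenvector (1, 3).
λ=-2: eigenvector (1, 2).
P = [[1, 1], [3, 2]], D = diag(-6, -2), P⁻¹ = [[-2, 1], [3, -1]].
L⁶ = P·diag(46656, 64)·P⁻¹ = [[-93120, 46592], [-279552, 139840]].
The requested entry is 46592.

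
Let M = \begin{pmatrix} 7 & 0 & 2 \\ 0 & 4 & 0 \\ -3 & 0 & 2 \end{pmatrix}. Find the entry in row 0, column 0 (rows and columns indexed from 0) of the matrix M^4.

Characteristic polynomial: s^3 - 13s^2 + 56s - 80 = (s - 5)(s - 4)^2, so the eigenvalues are 4, 4, 5.
s=5: eigenvector (1, 0, -1).
s=4: eigenvector (0, 1, 0).
s=4: eigenvector (-2, 0, 3).
P = [[1, 0, -2], [0, 1, 0], [-1, 0, 3]], D = diag(5, 4, 4), P⁻¹ = [[3, 0, 2], [0, 1, 0], [1, 0, 1]].
M⁴ = P·diag(625, 256, 256)·P⁻¹ = [[1363, 0, 738], [0, 256, 0], [-1107, 0, -482]].
The requested entry is 1363.

1363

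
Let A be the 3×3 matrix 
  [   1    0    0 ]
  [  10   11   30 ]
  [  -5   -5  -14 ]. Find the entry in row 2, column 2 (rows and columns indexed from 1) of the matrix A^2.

Characteristic polynomial: μ^3 + 2μ^2 - 7μ + 4 = (μ - 1)^2(μ + 4), so the eigenvalues are -4, 1, 1.
μ=1: eigenvector (0, 3, -1).
μ=1: eigenvector (1, 2, -1).
μ=-4: eigenvector (0, -2, 1).
P = [[0, 1, 0], [3, 2, -2], [-1, -1, 1]], D = diag(1, 1, -4), P⁻¹ = [[0, 1, 2], [1, 0, 0], [1, 1, 3]].
A² = P·diag(1, 1, 16)·P⁻¹ = [[1, 0, 0], [-30, -29, -90], [15, 15, 46]].
The requested entry is -29.

-29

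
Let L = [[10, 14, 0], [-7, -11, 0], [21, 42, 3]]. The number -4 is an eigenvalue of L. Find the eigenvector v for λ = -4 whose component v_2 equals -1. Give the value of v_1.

L + 4I = [[14, 14, 0], [-7, -7, 0], [21, 42, 7]].
Solving (L + 4I)v = 0 gives the eigenspace spanned by (1, -1, 3).
With v_2 = -1, v = (1, -1, 3), so v_1 = 1.

1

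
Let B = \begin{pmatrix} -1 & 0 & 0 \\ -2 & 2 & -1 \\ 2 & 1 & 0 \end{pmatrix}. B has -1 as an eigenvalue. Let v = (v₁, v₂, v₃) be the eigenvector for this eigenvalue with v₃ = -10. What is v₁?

B + 1I = [[0, 0, 0], [-2, 3, -1], [2, 1, 1]].
Solving (B + 1I)v = 0 gives the eigenspace spanned by (5, 0, -10).
With v₃ = -10, v = (5, 0, -10), so v₁ = 5.

5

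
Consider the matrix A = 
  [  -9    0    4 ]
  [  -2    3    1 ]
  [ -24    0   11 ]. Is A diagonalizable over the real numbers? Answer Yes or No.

No

Characteristic polynomial: p(s) = s^3 - 5s^2 + 3s + 9 = (s - 3)^2(s + 1).
s = 3 has algebraic multiplicity 2; rank(A − 3I) = 2, so geometric multiplicity = 1.
Geometric multiplicity < algebraic multiplicity, so A is not diagonalizable.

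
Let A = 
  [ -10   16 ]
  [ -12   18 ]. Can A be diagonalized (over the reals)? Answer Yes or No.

Characteristic polynomial: p(μ) = μ^2 - 8μ + 12 = (μ - 6)(μ - 2).
All 2 eigenvalues are distinct, so A is diagonalizable.

Yes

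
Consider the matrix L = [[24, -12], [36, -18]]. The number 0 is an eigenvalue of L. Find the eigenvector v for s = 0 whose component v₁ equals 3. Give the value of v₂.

6

L = [[24, -12], [36, -18]].
Solving (L)v = 0 gives the eigenspace spanned by (3, 6).
With v₁ = 3, v = (3, 6), so v₂ = 6.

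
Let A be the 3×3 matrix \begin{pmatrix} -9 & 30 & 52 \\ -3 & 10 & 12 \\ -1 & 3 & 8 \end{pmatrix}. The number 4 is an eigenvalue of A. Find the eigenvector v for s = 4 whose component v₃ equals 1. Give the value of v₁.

A − 4I = [[-13, 30, 52], [-3, 6, 12], [-1, 3, 4]].
Solving (A − 4I)v = 0 gives the eigenspace spanned by (4, 0, 1).
With v₃ = 1, v = (4, 0, 1), so v₁ = 4.

4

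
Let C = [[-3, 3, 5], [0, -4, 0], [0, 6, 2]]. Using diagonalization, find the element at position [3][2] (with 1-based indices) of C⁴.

-240

Characteristic polynomial: r^3 + 5r^2 - 2r - 24 = (r - 2)(r + 3)(r + 4), so the eigenvalues are -4, -3, 2.
r=-3: eigenvector (1, 0, 0).
r=-4: eigenvector (2, 1, -1).
r=2: eigenvector (1, 0, 1).
P = [[1, 2, 1], [0, 1, 0], [0, -1, 1]], D = diag(-3, -4, 2), P⁻¹ = [[1, -3, -1], [0, 1, 0], [0, 1, 1]].
C⁴ = P·diag(81, 256, 16)·P⁻¹ = [[81, 285, -65], [0, 256, 0], [0, -240, 16]].
The requested entry is -240.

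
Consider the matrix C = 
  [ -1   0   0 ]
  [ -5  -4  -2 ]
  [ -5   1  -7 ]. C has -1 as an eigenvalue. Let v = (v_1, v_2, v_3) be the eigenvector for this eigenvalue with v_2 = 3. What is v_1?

C + 1I = [[0, 0, 0], [-5, -3, -2], [-5, 1, -6]].
Solving (C + 1I)v = 0 gives the eigenspace spanned by (-3, 3, 3).
With v_2 = 3, v = (-3, 3, 3), so v_1 = -3.

-3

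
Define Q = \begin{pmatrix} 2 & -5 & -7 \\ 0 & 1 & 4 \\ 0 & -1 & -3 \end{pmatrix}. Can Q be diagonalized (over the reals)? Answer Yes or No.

Characteristic polynomial: p(λ) = λ^3 - 3λ - 2 = (λ - 2)(λ + 1)^2.
λ = -1 has algebraic multiplicity 2; rank(Q + 1I) = 2, so geometric multiplicity = 1.
Geometric multiplicity < algebraic multiplicity, so Q is not diagonalizable.

No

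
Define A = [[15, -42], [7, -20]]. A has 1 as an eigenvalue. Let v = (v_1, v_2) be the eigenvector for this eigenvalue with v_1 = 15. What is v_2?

5

A − 1I = [[14, -42], [7, -21]].
Solving (A − 1I)v = 0 gives the eigenspace spanned by (15, 5).
With v_1 = 15, v = (15, 5), so v_2 = 5.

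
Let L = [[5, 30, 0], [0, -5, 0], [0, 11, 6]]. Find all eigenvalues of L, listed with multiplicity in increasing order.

Characteristic polynomial: p(μ) = μ^3 - 6μ^2 - 25μ + 150 = (μ - 6)(μ - 5)(μ + 5).
Roots (with multiplicity): -5, 5, 6.

-5, 5, 6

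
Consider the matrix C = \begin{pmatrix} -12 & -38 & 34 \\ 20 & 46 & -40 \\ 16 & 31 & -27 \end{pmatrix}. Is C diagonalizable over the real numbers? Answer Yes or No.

Yes

Characteristic polynomial: p(s) = s^3 - 7s^2 - 14s + 120 = (s - 6)(s - 5)(s + 4).
All 3 eigenvalues are distinct, so C is diagonalizable.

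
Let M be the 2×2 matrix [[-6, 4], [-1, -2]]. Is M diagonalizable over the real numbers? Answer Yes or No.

No

Characteristic polynomial: p(t) = t^2 + 8t + 16 = (t + 4)^2.
t = -4 has algebraic multiplicity 2; rank(M + 4I) = 1, so geometric multiplicity = 1.
Geometric multiplicity < algebraic multiplicity, so M is not diagonalizable.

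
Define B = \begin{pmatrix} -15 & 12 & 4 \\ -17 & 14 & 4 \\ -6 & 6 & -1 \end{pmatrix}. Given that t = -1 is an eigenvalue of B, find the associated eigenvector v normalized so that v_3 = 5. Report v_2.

B + 1I = [[-14, 12, 4], [-17, 15, 4], [-6, 6, 0]].
Solving (B + 1I)v = 0 gives the eigenspace spanned by (10, 10, 5).
With v_3 = 5, v = (10, 10, 5), so v_2 = 10.

10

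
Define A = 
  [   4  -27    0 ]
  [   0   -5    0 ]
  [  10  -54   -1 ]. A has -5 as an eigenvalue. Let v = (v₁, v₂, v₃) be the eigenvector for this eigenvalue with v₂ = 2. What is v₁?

6

A + 5I = [[9, -27, 0], [0, 0, 0], [10, -54, 4]].
Solving (A + 5I)v = 0 gives the eigenspace spanned by (6, 2, 12).
With v₂ = 2, v = (6, 2, 12), so v₁ = 6.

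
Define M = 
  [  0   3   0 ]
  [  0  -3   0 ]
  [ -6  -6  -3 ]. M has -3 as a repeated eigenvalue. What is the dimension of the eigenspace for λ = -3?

M + 3I = [[3, 3, 0], [0, 0, 0], [-6, -6, 0]].
This matrix has rank 1, so its null space has dimension 3 − 1 = 2.

2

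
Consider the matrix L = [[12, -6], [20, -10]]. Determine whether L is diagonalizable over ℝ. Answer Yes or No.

Yes

Characteristic polynomial: p(s) = s^2 - 2s = s(s - 2).
All 2 eigenvalues are distinct, so L is diagonalizable.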